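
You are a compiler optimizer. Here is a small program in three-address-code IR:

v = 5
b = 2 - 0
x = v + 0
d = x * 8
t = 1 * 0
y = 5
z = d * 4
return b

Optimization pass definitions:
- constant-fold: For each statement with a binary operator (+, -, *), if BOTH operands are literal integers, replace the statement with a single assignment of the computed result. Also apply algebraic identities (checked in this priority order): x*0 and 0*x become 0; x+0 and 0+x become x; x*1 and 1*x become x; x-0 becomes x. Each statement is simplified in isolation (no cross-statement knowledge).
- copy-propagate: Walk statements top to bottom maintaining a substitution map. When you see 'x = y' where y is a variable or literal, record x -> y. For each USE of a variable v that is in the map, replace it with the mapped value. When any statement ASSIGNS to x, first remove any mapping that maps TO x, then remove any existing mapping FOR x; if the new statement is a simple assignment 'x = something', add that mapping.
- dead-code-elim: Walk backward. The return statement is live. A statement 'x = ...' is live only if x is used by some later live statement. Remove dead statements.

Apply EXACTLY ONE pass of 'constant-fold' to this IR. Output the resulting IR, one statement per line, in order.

Applying constant-fold statement-by-statement:
  [1] v = 5  (unchanged)
  [2] b = 2 - 0  -> b = 2
  [3] x = v + 0  -> x = v
  [4] d = x * 8  (unchanged)
  [5] t = 1 * 0  -> t = 0
  [6] y = 5  (unchanged)
  [7] z = d * 4  (unchanged)
  [8] return b  (unchanged)
Result (8 stmts):
  v = 5
  b = 2
  x = v
  d = x * 8
  t = 0
  y = 5
  z = d * 4
  return b

Answer: v = 5
b = 2
x = v
d = x * 8
t = 0
y = 5
z = d * 4
return b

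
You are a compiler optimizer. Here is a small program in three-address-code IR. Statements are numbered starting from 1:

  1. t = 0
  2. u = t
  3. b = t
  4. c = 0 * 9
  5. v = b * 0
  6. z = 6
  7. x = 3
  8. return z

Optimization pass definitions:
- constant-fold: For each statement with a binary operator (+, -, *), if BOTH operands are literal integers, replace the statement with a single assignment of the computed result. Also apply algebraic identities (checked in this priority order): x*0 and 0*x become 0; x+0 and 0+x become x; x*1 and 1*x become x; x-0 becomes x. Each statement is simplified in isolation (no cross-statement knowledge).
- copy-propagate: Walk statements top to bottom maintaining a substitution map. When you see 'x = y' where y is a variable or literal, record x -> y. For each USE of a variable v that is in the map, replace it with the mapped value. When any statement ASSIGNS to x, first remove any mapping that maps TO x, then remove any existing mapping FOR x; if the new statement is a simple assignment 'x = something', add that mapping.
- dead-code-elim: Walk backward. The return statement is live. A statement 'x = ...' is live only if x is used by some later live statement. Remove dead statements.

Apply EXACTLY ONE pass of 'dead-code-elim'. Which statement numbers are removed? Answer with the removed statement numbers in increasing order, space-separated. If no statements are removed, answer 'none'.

Backward liveness scan:
Stmt 1 't = 0': DEAD (t not in live set [])
Stmt 2 'u = t': DEAD (u not in live set [])
Stmt 3 'b = t': DEAD (b not in live set [])
Stmt 4 'c = 0 * 9': DEAD (c not in live set [])
Stmt 5 'v = b * 0': DEAD (v not in live set [])
Stmt 6 'z = 6': KEEP (z is live); live-in = []
Stmt 7 'x = 3': DEAD (x not in live set ['z'])
Stmt 8 'return z': KEEP (return); live-in = ['z']
Removed statement numbers: [1, 2, 3, 4, 5, 7]
Surviving IR:
  z = 6
  return z

Answer: 1 2 3 4 5 7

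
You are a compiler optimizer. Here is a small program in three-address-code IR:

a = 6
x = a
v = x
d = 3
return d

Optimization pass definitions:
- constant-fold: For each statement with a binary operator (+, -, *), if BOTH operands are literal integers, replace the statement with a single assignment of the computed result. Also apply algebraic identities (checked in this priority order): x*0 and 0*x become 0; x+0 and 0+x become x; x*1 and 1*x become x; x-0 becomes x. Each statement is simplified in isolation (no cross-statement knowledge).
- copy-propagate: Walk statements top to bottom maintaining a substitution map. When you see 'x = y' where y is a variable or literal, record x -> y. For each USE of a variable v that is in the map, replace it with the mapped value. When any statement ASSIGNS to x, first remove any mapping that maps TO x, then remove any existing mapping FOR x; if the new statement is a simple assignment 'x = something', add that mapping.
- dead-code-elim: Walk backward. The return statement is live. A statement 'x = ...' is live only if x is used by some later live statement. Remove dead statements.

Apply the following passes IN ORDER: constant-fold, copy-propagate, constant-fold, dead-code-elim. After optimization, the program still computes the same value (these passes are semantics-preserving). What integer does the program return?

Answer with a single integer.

Initial IR:
  a = 6
  x = a
  v = x
  d = 3
  return d
After constant-fold (5 stmts):
  a = 6
  x = a
  v = x
  d = 3
  return d
After copy-propagate (5 stmts):
  a = 6
  x = 6
  v = 6
  d = 3
  return 3
After constant-fold (5 stmts):
  a = 6
  x = 6
  v = 6
  d = 3
  return 3
After dead-code-elim (1 stmts):
  return 3
Evaluate:
  a = 6  =>  a = 6
  x = a  =>  x = 6
  v = x  =>  v = 6
  d = 3  =>  d = 3
  return d = 3

Answer: 3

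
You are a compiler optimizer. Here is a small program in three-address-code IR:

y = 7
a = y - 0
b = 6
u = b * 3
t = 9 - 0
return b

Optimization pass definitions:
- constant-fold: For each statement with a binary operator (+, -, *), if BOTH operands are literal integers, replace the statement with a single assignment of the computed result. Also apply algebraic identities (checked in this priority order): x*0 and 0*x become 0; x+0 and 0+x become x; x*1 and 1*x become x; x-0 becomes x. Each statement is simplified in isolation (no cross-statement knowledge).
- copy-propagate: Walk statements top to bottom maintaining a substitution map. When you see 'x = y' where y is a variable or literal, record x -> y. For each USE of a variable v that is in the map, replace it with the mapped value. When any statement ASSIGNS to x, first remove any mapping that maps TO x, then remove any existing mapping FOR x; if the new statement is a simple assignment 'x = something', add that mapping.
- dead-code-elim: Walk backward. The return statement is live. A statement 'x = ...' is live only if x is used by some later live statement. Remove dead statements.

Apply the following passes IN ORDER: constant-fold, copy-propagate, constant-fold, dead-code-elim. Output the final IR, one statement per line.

Initial IR:
  y = 7
  a = y - 0
  b = 6
  u = b * 3
  t = 9 - 0
  return b
After constant-fold (6 stmts):
  y = 7
  a = y
  b = 6
  u = b * 3
  t = 9
  return b
After copy-propagate (6 stmts):
  y = 7
  a = 7
  b = 6
  u = 6 * 3
  t = 9
  return 6
After constant-fold (6 stmts):
  y = 7
  a = 7
  b = 6
  u = 18
  t = 9
  return 6
After dead-code-elim (1 stmts):
  return 6

Answer: return 6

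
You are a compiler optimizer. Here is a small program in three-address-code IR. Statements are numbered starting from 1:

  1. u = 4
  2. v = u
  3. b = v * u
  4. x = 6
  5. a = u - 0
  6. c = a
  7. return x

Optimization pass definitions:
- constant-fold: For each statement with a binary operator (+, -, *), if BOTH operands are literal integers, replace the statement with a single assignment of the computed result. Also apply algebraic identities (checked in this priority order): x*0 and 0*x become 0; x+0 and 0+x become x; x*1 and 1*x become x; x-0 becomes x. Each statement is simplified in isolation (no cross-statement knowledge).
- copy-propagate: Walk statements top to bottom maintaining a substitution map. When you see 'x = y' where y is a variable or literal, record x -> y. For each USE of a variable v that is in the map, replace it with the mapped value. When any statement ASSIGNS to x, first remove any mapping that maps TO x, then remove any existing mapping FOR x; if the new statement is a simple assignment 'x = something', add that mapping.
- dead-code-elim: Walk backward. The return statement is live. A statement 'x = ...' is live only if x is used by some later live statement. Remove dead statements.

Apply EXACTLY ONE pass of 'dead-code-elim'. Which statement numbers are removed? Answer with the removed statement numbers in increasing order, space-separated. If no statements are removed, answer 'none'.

Backward liveness scan:
Stmt 1 'u = 4': DEAD (u not in live set [])
Stmt 2 'v = u': DEAD (v not in live set [])
Stmt 3 'b = v * u': DEAD (b not in live set [])
Stmt 4 'x = 6': KEEP (x is live); live-in = []
Stmt 5 'a = u - 0': DEAD (a not in live set ['x'])
Stmt 6 'c = a': DEAD (c not in live set ['x'])
Stmt 7 'return x': KEEP (return); live-in = ['x']
Removed statement numbers: [1, 2, 3, 5, 6]
Surviving IR:
  x = 6
  return x

Answer: 1 2 3 5 6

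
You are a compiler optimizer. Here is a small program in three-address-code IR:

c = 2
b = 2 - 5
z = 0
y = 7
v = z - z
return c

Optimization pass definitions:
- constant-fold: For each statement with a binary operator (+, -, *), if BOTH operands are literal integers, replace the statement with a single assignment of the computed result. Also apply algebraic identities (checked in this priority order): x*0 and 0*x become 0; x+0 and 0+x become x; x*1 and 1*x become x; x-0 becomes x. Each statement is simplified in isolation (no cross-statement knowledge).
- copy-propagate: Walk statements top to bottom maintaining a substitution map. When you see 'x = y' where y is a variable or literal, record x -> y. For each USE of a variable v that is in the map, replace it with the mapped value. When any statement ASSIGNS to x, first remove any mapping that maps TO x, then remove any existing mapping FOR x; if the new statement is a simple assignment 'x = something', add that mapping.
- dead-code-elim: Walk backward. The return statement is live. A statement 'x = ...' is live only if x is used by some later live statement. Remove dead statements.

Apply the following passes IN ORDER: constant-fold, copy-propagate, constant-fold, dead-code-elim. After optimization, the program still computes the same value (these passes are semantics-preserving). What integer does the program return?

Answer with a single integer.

Initial IR:
  c = 2
  b = 2 - 5
  z = 0
  y = 7
  v = z - z
  return c
After constant-fold (6 stmts):
  c = 2
  b = -3
  z = 0
  y = 7
  v = z - z
  return c
After copy-propagate (6 stmts):
  c = 2
  b = -3
  z = 0
  y = 7
  v = 0 - 0
  return 2
After constant-fold (6 stmts):
  c = 2
  b = -3
  z = 0
  y = 7
  v = 0
  return 2
After dead-code-elim (1 stmts):
  return 2
Evaluate:
  c = 2  =>  c = 2
  b = 2 - 5  =>  b = -3
  z = 0  =>  z = 0
  y = 7  =>  y = 7
  v = z - z  =>  v = 0
  return c = 2

Answer: 2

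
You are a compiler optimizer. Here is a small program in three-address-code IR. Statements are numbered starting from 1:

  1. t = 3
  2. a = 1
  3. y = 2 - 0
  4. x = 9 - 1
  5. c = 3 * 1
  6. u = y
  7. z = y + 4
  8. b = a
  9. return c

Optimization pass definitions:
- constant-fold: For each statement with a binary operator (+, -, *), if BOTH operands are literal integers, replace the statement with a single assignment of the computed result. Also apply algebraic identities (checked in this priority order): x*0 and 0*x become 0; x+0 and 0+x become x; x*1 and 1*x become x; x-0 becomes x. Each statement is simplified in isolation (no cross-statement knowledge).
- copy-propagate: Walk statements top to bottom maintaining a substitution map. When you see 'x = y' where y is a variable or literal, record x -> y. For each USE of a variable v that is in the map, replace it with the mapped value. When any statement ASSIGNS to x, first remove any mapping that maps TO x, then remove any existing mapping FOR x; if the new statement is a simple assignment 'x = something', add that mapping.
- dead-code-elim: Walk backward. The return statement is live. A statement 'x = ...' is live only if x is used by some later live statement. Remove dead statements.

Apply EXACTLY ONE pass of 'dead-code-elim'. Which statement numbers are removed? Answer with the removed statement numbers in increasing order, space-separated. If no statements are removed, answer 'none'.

Answer: 1 2 3 4 6 7 8

Derivation:
Backward liveness scan:
Stmt 1 't = 3': DEAD (t not in live set [])
Stmt 2 'a = 1': DEAD (a not in live set [])
Stmt 3 'y = 2 - 0': DEAD (y not in live set [])
Stmt 4 'x = 9 - 1': DEAD (x not in live set [])
Stmt 5 'c = 3 * 1': KEEP (c is live); live-in = []
Stmt 6 'u = y': DEAD (u not in live set ['c'])
Stmt 7 'z = y + 4': DEAD (z not in live set ['c'])
Stmt 8 'b = a': DEAD (b not in live set ['c'])
Stmt 9 'return c': KEEP (return); live-in = ['c']
Removed statement numbers: [1, 2, 3, 4, 6, 7, 8]
Surviving IR:
  c = 3 * 1
  return c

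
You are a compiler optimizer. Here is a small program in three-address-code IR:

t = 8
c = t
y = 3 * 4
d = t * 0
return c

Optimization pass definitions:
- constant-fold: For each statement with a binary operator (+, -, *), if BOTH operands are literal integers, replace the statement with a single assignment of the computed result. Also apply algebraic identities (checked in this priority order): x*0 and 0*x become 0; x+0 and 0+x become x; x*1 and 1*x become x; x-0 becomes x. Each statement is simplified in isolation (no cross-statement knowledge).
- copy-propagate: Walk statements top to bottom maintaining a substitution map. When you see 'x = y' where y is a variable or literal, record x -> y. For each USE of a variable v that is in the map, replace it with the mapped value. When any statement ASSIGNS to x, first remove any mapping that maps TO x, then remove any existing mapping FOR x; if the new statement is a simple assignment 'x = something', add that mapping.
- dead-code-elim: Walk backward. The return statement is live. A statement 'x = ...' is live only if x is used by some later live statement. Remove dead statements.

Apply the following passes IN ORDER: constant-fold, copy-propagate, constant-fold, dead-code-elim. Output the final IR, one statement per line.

Answer: return 8

Derivation:
Initial IR:
  t = 8
  c = t
  y = 3 * 4
  d = t * 0
  return c
After constant-fold (5 stmts):
  t = 8
  c = t
  y = 12
  d = 0
  return c
After copy-propagate (5 stmts):
  t = 8
  c = 8
  y = 12
  d = 0
  return 8
After constant-fold (5 stmts):
  t = 8
  c = 8
  y = 12
  d = 0
  return 8
After dead-code-elim (1 stmts):
  return 8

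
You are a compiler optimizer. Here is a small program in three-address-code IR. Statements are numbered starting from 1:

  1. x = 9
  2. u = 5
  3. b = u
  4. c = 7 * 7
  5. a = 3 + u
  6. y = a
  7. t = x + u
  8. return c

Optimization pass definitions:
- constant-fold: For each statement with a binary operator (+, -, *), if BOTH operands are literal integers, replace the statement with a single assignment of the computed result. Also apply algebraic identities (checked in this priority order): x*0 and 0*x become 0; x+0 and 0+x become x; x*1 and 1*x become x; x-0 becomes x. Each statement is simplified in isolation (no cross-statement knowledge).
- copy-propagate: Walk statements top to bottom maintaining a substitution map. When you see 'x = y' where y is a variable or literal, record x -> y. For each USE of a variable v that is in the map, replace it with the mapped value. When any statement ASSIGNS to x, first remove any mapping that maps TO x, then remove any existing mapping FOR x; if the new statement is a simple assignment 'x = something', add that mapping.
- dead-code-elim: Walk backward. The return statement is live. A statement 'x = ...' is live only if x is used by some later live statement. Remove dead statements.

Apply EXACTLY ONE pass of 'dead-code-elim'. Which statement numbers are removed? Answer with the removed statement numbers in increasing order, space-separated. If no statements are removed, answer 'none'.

Backward liveness scan:
Stmt 1 'x = 9': DEAD (x not in live set [])
Stmt 2 'u = 5': DEAD (u not in live set [])
Stmt 3 'b = u': DEAD (b not in live set [])
Stmt 4 'c = 7 * 7': KEEP (c is live); live-in = []
Stmt 5 'a = 3 + u': DEAD (a not in live set ['c'])
Stmt 6 'y = a': DEAD (y not in live set ['c'])
Stmt 7 't = x + u': DEAD (t not in live set ['c'])
Stmt 8 'return c': KEEP (return); live-in = ['c']
Removed statement numbers: [1, 2, 3, 5, 6, 7]
Surviving IR:
  c = 7 * 7
  return c

Answer: 1 2 3 5 6 7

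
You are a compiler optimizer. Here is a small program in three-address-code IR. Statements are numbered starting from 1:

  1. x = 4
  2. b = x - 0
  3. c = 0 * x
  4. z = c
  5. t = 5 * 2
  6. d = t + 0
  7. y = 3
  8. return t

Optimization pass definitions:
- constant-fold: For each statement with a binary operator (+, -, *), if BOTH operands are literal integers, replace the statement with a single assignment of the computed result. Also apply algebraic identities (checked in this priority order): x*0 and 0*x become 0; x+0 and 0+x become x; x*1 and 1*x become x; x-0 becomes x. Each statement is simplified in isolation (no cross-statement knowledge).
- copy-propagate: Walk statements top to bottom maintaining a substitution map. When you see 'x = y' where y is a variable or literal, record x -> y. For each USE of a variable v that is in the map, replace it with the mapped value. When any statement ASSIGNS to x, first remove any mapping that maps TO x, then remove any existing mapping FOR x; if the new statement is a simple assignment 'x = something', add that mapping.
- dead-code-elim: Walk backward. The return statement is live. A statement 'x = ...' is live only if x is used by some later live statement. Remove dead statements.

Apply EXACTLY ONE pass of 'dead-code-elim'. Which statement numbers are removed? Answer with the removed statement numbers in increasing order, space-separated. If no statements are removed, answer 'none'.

Backward liveness scan:
Stmt 1 'x = 4': DEAD (x not in live set [])
Stmt 2 'b = x - 0': DEAD (b not in live set [])
Stmt 3 'c = 0 * x': DEAD (c not in live set [])
Stmt 4 'z = c': DEAD (z not in live set [])
Stmt 5 't = 5 * 2': KEEP (t is live); live-in = []
Stmt 6 'd = t + 0': DEAD (d not in live set ['t'])
Stmt 7 'y = 3': DEAD (y not in live set ['t'])
Stmt 8 'return t': KEEP (return); live-in = ['t']
Removed statement numbers: [1, 2, 3, 4, 6, 7]
Surviving IR:
  t = 5 * 2
  return t

Answer: 1 2 3 4 6 7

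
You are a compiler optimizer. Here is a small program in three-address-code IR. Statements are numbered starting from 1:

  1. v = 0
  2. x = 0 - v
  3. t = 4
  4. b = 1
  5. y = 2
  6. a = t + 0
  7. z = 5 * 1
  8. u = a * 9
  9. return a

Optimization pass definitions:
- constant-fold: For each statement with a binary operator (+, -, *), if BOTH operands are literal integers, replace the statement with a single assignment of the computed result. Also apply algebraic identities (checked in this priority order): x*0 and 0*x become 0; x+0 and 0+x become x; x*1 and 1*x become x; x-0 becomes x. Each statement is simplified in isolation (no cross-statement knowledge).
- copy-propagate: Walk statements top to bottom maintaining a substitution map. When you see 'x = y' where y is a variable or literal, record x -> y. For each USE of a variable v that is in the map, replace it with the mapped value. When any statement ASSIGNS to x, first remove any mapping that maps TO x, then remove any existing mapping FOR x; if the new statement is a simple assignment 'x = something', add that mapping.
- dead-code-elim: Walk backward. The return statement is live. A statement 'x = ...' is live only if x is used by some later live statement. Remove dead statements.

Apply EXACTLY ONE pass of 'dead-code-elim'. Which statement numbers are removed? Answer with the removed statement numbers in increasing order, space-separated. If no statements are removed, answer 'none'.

Answer: 1 2 4 5 7 8

Derivation:
Backward liveness scan:
Stmt 1 'v = 0': DEAD (v not in live set [])
Stmt 2 'x = 0 - v': DEAD (x not in live set [])
Stmt 3 't = 4': KEEP (t is live); live-in = []
Stmt 4 'b = 1': DEAD (b not in live set ['t'])
Stmt 5 'y = 2': DEAD (y not in live set ['t'])
Stmt 6 'a = t + 0': KEEP (a is live); live-in = ['t']
Stmt 7 'z = 5 * 1': DEAD (z not in live set ['a'])
Stmt 8 'u = a * 9': DEAD (u not in live set ['a'])
Stmt 9 'return a': KEEP (return); live-in = ['a']
Removed statement numbers: [1, 2, 4, 5, 7, 8]
Surviving IR:
  t = 4
  a = t + 0
  return a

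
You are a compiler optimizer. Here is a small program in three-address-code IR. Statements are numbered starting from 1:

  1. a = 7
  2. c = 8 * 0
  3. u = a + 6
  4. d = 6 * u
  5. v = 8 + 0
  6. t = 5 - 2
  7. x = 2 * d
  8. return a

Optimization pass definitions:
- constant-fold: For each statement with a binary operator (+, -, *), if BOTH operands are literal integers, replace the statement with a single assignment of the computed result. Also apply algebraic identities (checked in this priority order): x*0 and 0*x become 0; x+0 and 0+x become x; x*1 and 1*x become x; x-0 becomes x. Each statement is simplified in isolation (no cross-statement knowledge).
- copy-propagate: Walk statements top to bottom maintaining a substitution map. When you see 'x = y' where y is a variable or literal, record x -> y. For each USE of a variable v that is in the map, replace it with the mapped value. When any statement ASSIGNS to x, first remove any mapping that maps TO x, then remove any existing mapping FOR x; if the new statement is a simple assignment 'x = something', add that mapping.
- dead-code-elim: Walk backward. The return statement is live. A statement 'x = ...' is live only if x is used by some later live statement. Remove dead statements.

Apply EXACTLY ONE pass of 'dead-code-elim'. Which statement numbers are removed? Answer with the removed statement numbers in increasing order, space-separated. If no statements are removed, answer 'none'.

Backward liveness scan:
Stmt 1 'a = 7': KEEP (a is live); live-in = []
Stmt 2 'c = 8 * 0': DEAD (c not in live set ['a'])
Stmt 3 'u = a + 6': DEAD (u not in live set ['a'])
Stmt 4 'd = 6 * u': DEAD (d not in live set ['a'])
Stmt 5 'v = 8 + 0': DEAD (v not in live set ['a'])
Stmt 6 't = 5 - 2': DEAD (t not in live set ['a'])
Stmt 7 'x = 2 * d': DEAD (x not in live set ['a'])
Stmt 8 'return a': KEEP (return); live-in = ['a']
Removed statement numbers: [2, 3, 4, 5, 6, 7]
Surviving IR:
  a = 7
  return a

Answer: 2 3 4 5 6 7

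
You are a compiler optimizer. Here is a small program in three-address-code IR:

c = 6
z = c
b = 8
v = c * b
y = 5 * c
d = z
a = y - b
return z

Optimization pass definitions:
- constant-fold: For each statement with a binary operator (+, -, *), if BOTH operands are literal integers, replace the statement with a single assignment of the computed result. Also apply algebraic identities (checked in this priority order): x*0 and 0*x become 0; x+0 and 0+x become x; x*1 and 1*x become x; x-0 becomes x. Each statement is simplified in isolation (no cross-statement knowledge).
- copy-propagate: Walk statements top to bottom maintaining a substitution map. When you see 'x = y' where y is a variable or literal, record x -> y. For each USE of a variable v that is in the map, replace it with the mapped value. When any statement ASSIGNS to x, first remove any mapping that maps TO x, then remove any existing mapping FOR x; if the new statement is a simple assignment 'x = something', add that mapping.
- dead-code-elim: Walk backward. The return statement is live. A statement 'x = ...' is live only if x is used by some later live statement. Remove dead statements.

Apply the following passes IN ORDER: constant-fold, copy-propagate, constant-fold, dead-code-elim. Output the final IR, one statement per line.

Answer: return 6

Derivation:
Initial IR:
  c = 6
  z = c
  b = 8
  v = c * b
  y = 5 * c
  d = z
  a = y - b
  return z
After constant-fold (8 stmts):
  c = 6
  z = c
  b = 8
  v = c * b
  y = 5 * c
  d = z
  a = y - b
  return z
After copy-propagate (8 stmts):
  c = 6
  z = 6
  b = 8
  v = 6 * 8
  y = 5 * 6
  d = 6
  a = y - 8
  return 6
After constant-fold (8 stmts):
  c = 6
  z = 6
  b = 8
  v = 48
  y = 30
  d = 6
  a = y - 8
  return 6
After dead-code-elim (1 stmts):
  return 6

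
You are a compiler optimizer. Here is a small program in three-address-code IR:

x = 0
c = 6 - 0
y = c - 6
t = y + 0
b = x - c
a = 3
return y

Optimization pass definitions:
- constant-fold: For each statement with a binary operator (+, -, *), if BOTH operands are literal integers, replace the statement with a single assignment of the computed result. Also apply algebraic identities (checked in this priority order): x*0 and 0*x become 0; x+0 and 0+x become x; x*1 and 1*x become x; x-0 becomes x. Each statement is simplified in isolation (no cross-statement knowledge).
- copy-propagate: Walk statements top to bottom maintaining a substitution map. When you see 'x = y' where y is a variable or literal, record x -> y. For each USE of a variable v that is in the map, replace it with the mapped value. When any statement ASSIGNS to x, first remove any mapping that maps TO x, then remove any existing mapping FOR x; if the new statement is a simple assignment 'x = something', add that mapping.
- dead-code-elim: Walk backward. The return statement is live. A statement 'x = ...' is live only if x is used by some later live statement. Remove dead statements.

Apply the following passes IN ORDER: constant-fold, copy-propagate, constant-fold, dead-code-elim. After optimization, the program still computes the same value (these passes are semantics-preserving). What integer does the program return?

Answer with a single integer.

Answer: 0

Derivation:
Initial IR:
  x = 0
  c = 6 - 0
  y = c - 6
  t = y + 0
  b = x - c
  a = 3
  return y
After constant-fold (7 stmts):
  x = 0
  c = 6
  y = c - 6
  t = y
  b = x - c
  a = 3
  return y
After copy-propagate (7 stmts):
  x = 0
  c = 6
  y = 6 - 6
  t = y
  b = 0 - 6
  a = 3
  return y
After constant-fold (7 stmts):
  x = 0
  c = 6
  y = 0
  t = y
  b = -6
  a = 3
  return y
After dead-code-elim (2 stmts):
  y = 0
  return y
Evaluate:
  x = 0  =>  x = 0
  c = 6 - 0  =>  c = 6
  y = c - 6  =>  y = 0
  t = y + 0  =>  t = 0
  b = x - c  =>  b = -6
  a = 3  =>  a = 3
  return y = 0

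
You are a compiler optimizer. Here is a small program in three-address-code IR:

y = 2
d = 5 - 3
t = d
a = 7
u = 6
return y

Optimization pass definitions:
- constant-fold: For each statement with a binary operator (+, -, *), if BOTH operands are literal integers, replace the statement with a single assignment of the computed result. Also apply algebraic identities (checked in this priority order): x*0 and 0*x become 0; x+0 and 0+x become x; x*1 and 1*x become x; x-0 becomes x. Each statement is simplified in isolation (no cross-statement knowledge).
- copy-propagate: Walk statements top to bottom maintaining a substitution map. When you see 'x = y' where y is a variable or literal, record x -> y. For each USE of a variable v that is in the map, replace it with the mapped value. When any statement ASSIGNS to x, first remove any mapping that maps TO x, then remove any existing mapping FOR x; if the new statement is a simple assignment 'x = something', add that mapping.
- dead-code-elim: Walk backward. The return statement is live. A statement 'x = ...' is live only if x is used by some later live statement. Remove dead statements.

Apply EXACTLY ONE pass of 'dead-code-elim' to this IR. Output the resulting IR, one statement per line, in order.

Answer: y = 2
return y

Derivation:
Applying dead-code-elim statement-by-statement:
  [6] return y  -> KEEP (return); live=['y']
  [5] u = 6  -> DEAD (u not live)
  [4] a = 7  -> DEAD (a not live)
  [3] t = d  -> DEAD (t not live)
  [2] d = 5 - 3  -> DEAD (d not live)
  [1] y = 2  -> KEEP; live=[]
Result (2 stmts):
  y = 2
  return y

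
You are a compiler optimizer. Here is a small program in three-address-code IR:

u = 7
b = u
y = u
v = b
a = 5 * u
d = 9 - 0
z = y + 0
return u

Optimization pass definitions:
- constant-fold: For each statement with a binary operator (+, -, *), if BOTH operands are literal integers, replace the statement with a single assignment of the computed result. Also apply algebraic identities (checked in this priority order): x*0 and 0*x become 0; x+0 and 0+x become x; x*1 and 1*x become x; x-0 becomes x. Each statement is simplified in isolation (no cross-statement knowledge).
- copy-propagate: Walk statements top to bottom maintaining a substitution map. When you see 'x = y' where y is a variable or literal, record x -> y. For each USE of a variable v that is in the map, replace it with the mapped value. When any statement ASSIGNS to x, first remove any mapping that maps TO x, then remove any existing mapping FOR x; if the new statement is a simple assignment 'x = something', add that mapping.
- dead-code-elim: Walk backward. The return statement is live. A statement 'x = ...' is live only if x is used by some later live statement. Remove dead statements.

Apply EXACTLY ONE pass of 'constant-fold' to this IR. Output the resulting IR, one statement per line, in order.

Applying constant-fold statement-by-statement:
  [1] u = 7  (unchanged)
  [2] b = u  (unchanged)
  [3] y = u  (unchanged)
  [4] v = b  (unchanged)
  [5] a = 5 * u  (unchanged)
  [6] d = 9 - 0  -> d = 9
  [7] z = y + 0  -> z = y
  [8] return u  (unchanged)
Result (8 stmts):
  u = 7
  b = u
  y = u
  v = b
  a = 5 * u
  d = 9
  z = y
  return u

Answer: u = 7
b = u
y = u
v = b
a = 5 * u
d = 9
z = y
return u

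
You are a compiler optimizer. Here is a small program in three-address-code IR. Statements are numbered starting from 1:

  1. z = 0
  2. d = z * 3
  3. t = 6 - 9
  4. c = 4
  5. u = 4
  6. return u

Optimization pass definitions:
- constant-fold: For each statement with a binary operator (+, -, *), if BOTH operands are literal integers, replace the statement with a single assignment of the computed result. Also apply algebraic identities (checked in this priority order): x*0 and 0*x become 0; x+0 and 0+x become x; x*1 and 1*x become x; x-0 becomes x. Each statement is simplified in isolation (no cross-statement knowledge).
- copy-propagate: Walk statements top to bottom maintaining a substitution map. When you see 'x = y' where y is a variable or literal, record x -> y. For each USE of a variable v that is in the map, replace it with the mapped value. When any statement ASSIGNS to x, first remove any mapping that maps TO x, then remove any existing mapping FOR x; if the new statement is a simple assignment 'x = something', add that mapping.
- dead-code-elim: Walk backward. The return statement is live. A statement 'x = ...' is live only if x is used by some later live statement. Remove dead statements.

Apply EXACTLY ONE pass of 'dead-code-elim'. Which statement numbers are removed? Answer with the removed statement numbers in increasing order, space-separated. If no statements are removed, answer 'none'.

Backward liveness scan:
Stmt 1 'z = 0': DEAD (z not in live set [])
Stmt 2 'd = z * 3': DEAD (d not in live set [])
Stmt 3 't = 6 - 9': DEAD (t not in live set [])
Stmt 4 'c = 4': DEAD (c not in live set [])
Stmt 5 'u = 4': KEEP (u is live); live-in = []
Stmt 6 'return u': KEEP (return); live-in = ['u']
Removed statement numbers: [1, 2, 3, 4]
Surviving IR:
  u = 4
  return u

Answer: 1 2 3 4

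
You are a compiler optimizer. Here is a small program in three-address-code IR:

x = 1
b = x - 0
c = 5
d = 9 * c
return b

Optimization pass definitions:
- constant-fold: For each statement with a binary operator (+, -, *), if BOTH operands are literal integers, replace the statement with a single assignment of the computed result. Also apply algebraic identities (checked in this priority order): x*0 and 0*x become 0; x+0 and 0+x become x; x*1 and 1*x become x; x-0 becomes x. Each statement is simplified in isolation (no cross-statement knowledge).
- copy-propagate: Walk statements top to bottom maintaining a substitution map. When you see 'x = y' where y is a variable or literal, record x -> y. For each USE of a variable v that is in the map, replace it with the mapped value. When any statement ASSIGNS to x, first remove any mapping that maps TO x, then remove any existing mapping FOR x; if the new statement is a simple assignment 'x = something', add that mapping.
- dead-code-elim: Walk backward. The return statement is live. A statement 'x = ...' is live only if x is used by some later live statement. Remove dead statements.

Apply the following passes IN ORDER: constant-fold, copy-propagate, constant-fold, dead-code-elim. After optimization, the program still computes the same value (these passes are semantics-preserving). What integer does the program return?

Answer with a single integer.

Answer: 1

Derivation:
Initial IR:
  x = 1
  b = x - 0
  c = 5
  d = 9 * c
  return b
After constant-fold (5 stmts):
  x = 1
  b = x
  c = 5
  d = 9 * c
  return b
After copy-propagate (5 stmts):
  x = 1
  b = 1
  c = 5
  d = 9 * 5
  return 1
After constant-fold (5 stmts):
  x = 1
  b = 1
  c = 5
  d = 45
  return 1
After dead-code-elim (1 stmts):
  return 1
Evaluate:
  x = 1  =>  x = 1
  b = x - 0  =>  b = 1
  c = 5  =>  c = 5
  d = 9 * c  =>  d = 45
  return b = 1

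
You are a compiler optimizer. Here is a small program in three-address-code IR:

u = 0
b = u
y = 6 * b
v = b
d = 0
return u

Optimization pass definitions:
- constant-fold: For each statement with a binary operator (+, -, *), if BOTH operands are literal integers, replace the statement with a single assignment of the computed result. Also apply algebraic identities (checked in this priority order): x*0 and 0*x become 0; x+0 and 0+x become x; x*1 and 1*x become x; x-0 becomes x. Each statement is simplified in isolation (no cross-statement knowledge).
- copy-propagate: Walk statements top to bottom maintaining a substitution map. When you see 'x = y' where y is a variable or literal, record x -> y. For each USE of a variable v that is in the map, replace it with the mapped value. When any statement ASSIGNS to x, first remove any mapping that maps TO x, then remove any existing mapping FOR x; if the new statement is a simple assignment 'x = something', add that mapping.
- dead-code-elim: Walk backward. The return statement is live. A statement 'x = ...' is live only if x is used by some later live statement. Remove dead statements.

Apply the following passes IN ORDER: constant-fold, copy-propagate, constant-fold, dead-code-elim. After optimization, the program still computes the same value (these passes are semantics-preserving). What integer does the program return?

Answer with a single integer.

Answer: 0

Derivation:
Initial IR:
  u = 0
  b = u
  y = 6 * b
  v = b
  d = 0
  return u
After constant-fold (6 stmts):
  u = 0
  b = u
  y = 6 * b
  v = b
  d = 0
  return u
After copy-propagate (6 stmts):
  u = 0
  b = 0
  y = 6 * 0
  v = 0
  d = 0
  return 0
After constant-fold (6 stmts):
  u = 0
  b = 0
  y = 0
  v = 0
  d = 0
  return 0
After dead-code-elim (1 stmts):
  return 0
Evaluate:
  u = 0  =>  u = 0
  b = u  =>  b = 0
  y = 6 * b  =>  y = 0
  v = b  =>  v = 0
  d = 0  =>  d = 0
  return u = 0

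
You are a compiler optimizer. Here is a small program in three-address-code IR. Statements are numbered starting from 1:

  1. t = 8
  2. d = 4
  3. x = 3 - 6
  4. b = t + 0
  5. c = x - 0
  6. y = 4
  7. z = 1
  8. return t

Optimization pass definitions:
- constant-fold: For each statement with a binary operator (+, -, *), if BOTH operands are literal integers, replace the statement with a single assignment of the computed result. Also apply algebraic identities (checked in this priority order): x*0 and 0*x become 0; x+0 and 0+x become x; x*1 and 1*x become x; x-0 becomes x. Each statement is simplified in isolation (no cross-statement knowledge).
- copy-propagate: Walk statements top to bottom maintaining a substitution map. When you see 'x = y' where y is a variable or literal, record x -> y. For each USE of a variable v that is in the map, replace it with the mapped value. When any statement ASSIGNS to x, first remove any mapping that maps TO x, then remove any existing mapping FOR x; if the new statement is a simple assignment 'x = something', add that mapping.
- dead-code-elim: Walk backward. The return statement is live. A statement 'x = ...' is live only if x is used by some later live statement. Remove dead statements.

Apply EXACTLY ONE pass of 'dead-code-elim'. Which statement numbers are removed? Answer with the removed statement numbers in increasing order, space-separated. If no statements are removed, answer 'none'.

Backward liveness scan:
Stmt 1 't = 8': KEEP (t is live); live-in = []
Stmt 2 'd = 4': DEAD (d not in live set ['t'])
Stmt 3 'x = 3 - 6': DEAD (x not in live set ['t'])
Stmt 4 'b = t + 0': DEAD (b not in live set ['t'])
Stmt 5 'c = x - 0': DEAD (c not in live set ['t'])
Stmt 6 'y = 4': DEAD (y not in live set ['t'])
Stmt 7 'z = 1': DEAD (z not in live set ['t'])
Stmt 8 'return t': KEEP (return); live-in = ['t']
Removed statement numbers: [2, 3, 4, 5, 6, 7]
Surviving IR:
  t = 8
  return t

Answer: 2 3 4 5 6 7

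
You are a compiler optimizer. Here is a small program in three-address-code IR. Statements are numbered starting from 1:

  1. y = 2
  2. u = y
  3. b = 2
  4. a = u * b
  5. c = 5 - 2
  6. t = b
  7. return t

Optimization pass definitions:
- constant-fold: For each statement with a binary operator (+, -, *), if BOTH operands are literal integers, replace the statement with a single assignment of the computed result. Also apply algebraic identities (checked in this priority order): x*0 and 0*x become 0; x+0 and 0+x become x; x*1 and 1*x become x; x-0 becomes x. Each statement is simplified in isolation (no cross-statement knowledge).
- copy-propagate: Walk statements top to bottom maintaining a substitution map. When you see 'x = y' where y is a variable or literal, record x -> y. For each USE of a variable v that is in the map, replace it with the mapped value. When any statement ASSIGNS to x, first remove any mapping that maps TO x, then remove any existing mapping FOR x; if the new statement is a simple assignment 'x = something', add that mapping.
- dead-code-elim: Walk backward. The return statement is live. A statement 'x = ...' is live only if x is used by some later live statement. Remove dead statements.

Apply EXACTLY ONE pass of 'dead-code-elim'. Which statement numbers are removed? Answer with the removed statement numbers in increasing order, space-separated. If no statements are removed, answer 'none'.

Answer: 1 2 4 5

Derivation:
Backward liveness scan:
Stmt 1 'y = 2': DEAD (y not in live set [])
Stmt 2 'u = y': DEAD (u not in live set [])
Stmt 3 'b = 2': KEEP (b is live); live-in = []
Stmt 4 'a = u * b': DEAD (a not in live set ['b'])
Stmt 5 'c = 5 - 2': DEAD (c not in live set ['b'])
Stmt 6 't = b': KEEP (t is live); live-in = ['b']
Stmt 7 'return t': KEEP (return); live-in = ['t']
Removed statement numbers: [1, 2, 4, 5]
Surviving IR:
  b = 2
  t = b
  return t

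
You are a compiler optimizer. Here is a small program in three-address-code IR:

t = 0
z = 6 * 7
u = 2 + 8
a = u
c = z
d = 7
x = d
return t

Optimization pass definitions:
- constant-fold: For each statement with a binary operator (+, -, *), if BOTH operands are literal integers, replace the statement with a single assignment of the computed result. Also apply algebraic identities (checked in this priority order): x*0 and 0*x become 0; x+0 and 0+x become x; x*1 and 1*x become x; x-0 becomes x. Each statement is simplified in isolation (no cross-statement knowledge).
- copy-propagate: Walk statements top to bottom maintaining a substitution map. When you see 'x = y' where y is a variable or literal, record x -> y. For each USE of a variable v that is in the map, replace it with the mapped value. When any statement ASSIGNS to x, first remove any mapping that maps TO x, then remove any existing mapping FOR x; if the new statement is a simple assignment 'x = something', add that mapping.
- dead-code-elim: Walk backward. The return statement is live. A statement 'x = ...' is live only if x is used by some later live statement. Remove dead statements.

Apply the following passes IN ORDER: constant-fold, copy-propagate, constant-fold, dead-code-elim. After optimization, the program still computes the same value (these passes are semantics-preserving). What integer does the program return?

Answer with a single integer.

Initial IR:
  t = 0
  z = 6 * 7
  u = 2 + 8
  a = u
  c = z
  d = 7
  x = d
  return t
After constant-fold (8 stmts):
  t = 0
  z = 42
  u = 10
  a = u
  c = z
  d = 7
  x = d
  return t
After copy-propagate (8 stmts):
  t = 0
  z = 42
  u = 10
  a = 10
  c = 42
  d = 7
  x = 7
  return 0
After constant-fold (8 stmts):
  t = 0
  z = 42
  u = 10
  a = 10
  c = 42
  d = 7
  x = 7
  return 0
After dead-code-elim (1 stmts):
  return 0
Evaluate:
  t = 0  =>  t = 0
  z = 6 * 7  =>  z = 42
  u = 2 + 8  =>  u = 10
  a = u  =>  a = 10
  c = z  =>  c = 42
  d = 7  =>  d = 7
  x = d  =>  x = 7
  return t = 0

Answer: 0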